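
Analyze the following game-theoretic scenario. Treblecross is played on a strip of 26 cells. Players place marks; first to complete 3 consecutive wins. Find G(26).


Treblecross: place X on empty cells; 3-in-a-row wins.
Playing within two cells of an existing X lets the opponent win at once, so sensible play treats the cells i-2..i+2 around each X as dead. The player left with no safe cell loses, so this is a normal-play take-away game on strips of safe cells.
Placing X at cell i (0-indexed) of a strip of k safe cells leaves independent strips of sizes max(0, i-2) and max(0, k-i-3). Hence G(k) = mex{ G(max(0,i-2)) XOR G(max(0,k-i-3)) : 0 <= i < k }, with G(0) = 0.
G(1): splits (0,0):0^0=0 -> mex({0}) = 1
G(2): splits (0,0):0^0=0 -> mex({0}) = 1
G(3): splits (0,0):0^0=0 -> mex({0}) = 1
G(4): splits (0,1):0^1=1 (0,0):0^0=0 -> mex({0, 1}) = 2
G(5): splits (0,2):0^1=1 (0,1):0^1=1 (0,0):0^0=0 -> mex({0, 1}) = 2
G(6) = mex({1}) = 0
G(7) = mex({0, 1, 2}) = 3
G(8) = mex({0, 1, 2}) = 3
G(9) = mex({0, 2}) = 1
G(10) = mex({0, 2, 3}) = 1
G(11) = mex({0, 3}) = 1
G(12) = mex({1, 3}) = 0
G(13) = mex({0, 1, 2, 3}) = 4
G(14) = mex({0, 1, 2}) = 3
G(15) = mex({0, 1, 2}) = 3
G(16) = mex({0, 1, 2, 4}) = 3
G(17) = mex({0, 1, 3, 4}) = 2
G(18) = mex({0, 1, 3, 4}) = 2
G(19) = mex({0, 1, 3, 5}) = 2
G(20) = mex({0, 1, 2, 3, 5}) = 4
G(21) = mex({0, 1, 2, 3, 5}) = 4
G(22) = mex({1, 2, 6}) = 0
G(23) = mex({0, 1, 2, 3, 4, 6}) = 5
G(24) = mex({0, 1, 2, 3, 4}) = 5
G(25) = mex({0, 1, 3, 4, 7}) = 2
G(26) = mex({0, 1, 3, 4, 5, 7}) = 2
Therefore G(26) = 2.

2


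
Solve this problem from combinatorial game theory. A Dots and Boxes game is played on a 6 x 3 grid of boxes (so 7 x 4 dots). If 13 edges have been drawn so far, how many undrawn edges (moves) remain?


Grid: 6 x 3 boxes, i.e. 7 rows and 4 columns of dots.
Horizontal edges: (rows + 1) * cols = 7 * 3 = 21
Vertical edges: rows * (cols + 1) = 6 * 4 = 24
Total edges: 21 + 24 = 45
Edges drawn: 13
Remaining: 45 - 13 = 32

32


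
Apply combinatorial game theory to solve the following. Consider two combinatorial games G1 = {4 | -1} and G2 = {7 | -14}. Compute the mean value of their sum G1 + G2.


G1 = {4 | -1}, G2 = {7 | -14}
Each is a switch {a | b} with numbers a > b; its mean value is (a + b)/2, and mean value is additive over game sums: m(G1 + G2) = m(G1) + m(G2).
Mean of G1 = (4 + (-1))/2 = 3/2 = 3/2
Mean of G2 = (7 + (-14))/2 = -7/2 = -7/2
Mean of G1 + G2 = 3/2 + -7/2 = -2

-2


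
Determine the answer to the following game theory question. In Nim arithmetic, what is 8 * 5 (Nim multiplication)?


Nim multiplication is bilinear over XOR: (u XOR v) * w = (u*w) XOR (v*w).
So we split each operand into its bit components and XOR the pairwise Nim products.
8 = 8 (as XOR of powers of 2).
5 = 1 + 4 (as XOR of powers of 2).
Using the standard Nim-product table on single bits:
  2*2 = 3,   2*4 = 8,   2*8 = 12,
  4*4 = 6,   4*8 = 11,  8*8 = 13,
and  1*x = x (identity), k*l = l*k (commutative).
Pairwise Nim products:
  8 * 1 = 8
  8 * 4 = 11
XOR them: 8 XOR 11 = 3.
Result: 8 * 5 = 3 (in Nim).

3


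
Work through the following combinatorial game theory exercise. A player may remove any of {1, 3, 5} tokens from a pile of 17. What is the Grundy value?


The subtraction set is S = {1, 3, 5}.
G(k) = mex{ G(k - s) : s in S, s <= k }. We compute iteratively: G(0) = 0.
G(1) = mex({0}) = 1
G(2) = mex({1}) = 0
G(3) = mex({0}) = 1
G(4) = mex({1}) = 0
G(5) = mex({0}) = 1
G(6) = mex({1}) = 0
Observe that G(2)..G(6) = 0, 1, 0, 1, 0 repeats G(0)..G(4) = 0, 1, 0, 1, 0.
For k >= max(S) = 5, G(k) is determined by the previous 5 values G(k-5)..G(k-1); a window of 5 consecutive values has recurred shifted by 2, so by induction G(k + 2) = G(k) for all k >= 0: the sequence is periodic from the start with period 2.
One period: G(0..1) = 0, 1.
17 mod 2 = 1, so G(17) = G(1) = 1.

1


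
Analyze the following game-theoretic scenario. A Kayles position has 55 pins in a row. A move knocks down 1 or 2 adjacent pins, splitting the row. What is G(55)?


Kayles: a move removes 1 or 2 adjacent pins from a contiguous row.
Removing pins from a row of k leaves two independent rows (a, b) with a + b = k - 1 (one pin) or a + b = k - 2 (two pins); an end removal gives a = 0.
By Sprague-Grundy, G(k) = mex{ G(a) XOR G(b) } over all these splits. G(0) = 0.
G(1): splits (0,0):0^0=0 -> mex({0}) = 1
G(2): splits (0,1):0^1=1 (0,0):0^0=0 -> mex({0, 1}) = 2
G(3): splits (0,2):0^2=2 (1,1):1^1=0 (0,1):0^1=1 -> mex({0, 1, 2}) = 3
G(4): splits (0,3):0^3=3 (1,2):1^2=3 (0,2):0^2=2 (1,1):1^1=0 -> mex({0, 2, 3}) = 1
G(5): splits (0,4):0^1=1 (1,3):1^3=2 (2,2):2^2=0 (0,3):0^3=3 (1,2):1^2=3 -> mex({0, 1, 2, 3}) = 4
G(6) = mex({0, 1, 2, 4}) = 3
G(7) = mex({0, 1, 3, 4, 5}) = 2
G(8) = mex({0, 2, 3, 5, 6}) = 1
G(9) = mex({0, 1, 2, 3, 6, 7}) = 4
G(10) = mex({0, 1, 3, 4, 5, 7}) = 2
G(11) = mex({0, 1, 2, 3, 4, 5}) = 6
G(12) = mex({0, 1, 2, 3, 5, 6, 7}) = 4
G(13) = mex({0, 2, 3, 4, 6, 7}) = 1
G(14) = mex({0, 1, 4, 5, 6, 7}) = 2
G(15) = mex({0, 1, 2, 3, 4, 5, 6}) = 7
G(16) = mex({0, 2, 3, 5, 6, 7}) = 1
G(17) = mex({0, 1, 2, 3, 5, 6, 7}) = 4
G(18) = mex({0, 1, 2, 4, 5, 6}) = 3
G(19) = mex({0, 1, 3, 4, 5, 7}) = 2
G(20) = mex({0, 2, 3, 4, 5, 6, 7}) = 1
G(21) = mex({0, 1, 2, 3, 5, 6, 7}) = 4
G(22) = mex({0, 1, 2, 3, 4, 5, 7}) = 6
G(23) = mex({0, 1, 2, 3, 4, 5, 6}) = 7
G(24) = mex({0, 1, 2, 3, 5, 6, 7}) = 4
G(25) = mex({0, 2, 3, 4, 6, 7}) = 1
G(26) = mex({0, 1, 3, 4, 5, 6, 7}) = 2
G(27) = mex({0, 1, 2, 3, 4, 5, 6, 7}) = 8
G(28) = mex({0, 1, 2, 3, 4, 6, 7, 8}) = 5
G(29) = mex({0, 1, 2, 3, 5, 6, 7, 8, 9}) = 4
G(30) = mex({0, 1, 2, 3, 4, 5, 6, 9, 10}) = 7
G(31) = mex({0, 1, 3, 4, 5, 7, 10, 11}) = 2
G(32) = mex({0, 2, 3, 4, 5, 6, 7, 9, 11}) = 1
G(33) = mex({0, 1, 2, 3, 4, 5, 6, 7, 9, 12}) = 8
G(34) = mex({0, 1, 2, 3, 4, 5, 7, 8, 11, 12}) = 6
G(35) = mex({0, 1, 2, 3, 4, 5, 6, 8, 9, 10, 11}) = 7
G(36) = mex({0, 1, 2, 3, 5, 6, 7, 9, 10}) = 4
G(37) = mex({0, 2, 3, 4, 6, 7, 9, 10, 11, 12}) = 1
G(38) = mex({0, 1, 3, 4, 5, 6, 7, 9, 10, 11, 12}) = 2
G(39) = mex({0, 1, 2, 4, 5, 6, 7, 9, 10, 12, 14}) = 3
G(40) = mex({0, 2, 3, 4, 6, 7, 11, 12, 14}) = 1
G(41) = mex({0, 1, 2, 3, 5, 6, 7, 9, 10, 11, 12}) = 4
G(42) = mex({0, 1, 2, 3, 4, 5, 6, 9, 10}) = 7
G(43) = mex({0, 1, 3, 4, 5, 7, 9, 10, 12, 15}) = 2
G(44) = mex({0, 2, 3, 4, 5, 6, 7, 9, 10, 12, 15}) = 1
G(45) = mex({0, 1, 2, 3, 4, 5, 6, 7, 9, 10, 12, 14}) = 8
G(46) = mex({0, 1, 3, 4, 5, 7, 8, 11, 12, 14}) = 2
G(47) = mex({0, 1, 2, 3, 4, 5, 6, 8, 9, 10, 11, 12}) = 7
G(48) = mex({0, 1, 2, 3, 5, 6, 7, 9, 10}) = 4
G(49) = mex({0, 2, 3, 4, 6, 7, 9, 10, 11, 12, 15}) = 1
G(50) = mex({0, 1, 4, 5, 6, 7, 9, 11, 12, 14, 15}) = 2
G(51) = mex({0, 1, 2, 3, 4, 5, 6, 7, 9, 12, 14, 15}) = 8
G(52) = mex({0, 2, 3, 4, 5, 6, 7, 8, 11, 12, 15}) = 1
G(53) = mex({0, 1, 2, 3, 5, 6, 7, 8, 9, 10, 11, 12}) = 4
G(54) = mex({0, 1, 2, 3, 4, 5, 6, 9, 10}) = 7
G(55) = mex({0, 1, 3, 4, 5, 7, 9, 10, 11, 12}) = 2
Therefore G(55) = 2.

2


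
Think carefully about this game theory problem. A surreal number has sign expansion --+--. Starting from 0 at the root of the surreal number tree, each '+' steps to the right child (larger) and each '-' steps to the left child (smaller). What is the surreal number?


Sign expansion: --+--
Rule: track bounds (lo, hi), initially (-inf, +inf). On '+', the current value becomes lo and we move to the simplest number in (value, hi): value + 1 if hi = +inf, otherwise the midpoint (value + hi)/2. On '-', the current value becomes hi and we move to value - 1 if lo = -inf, otherwise the midpoint (lo + value)/2.
Start at 0.
Step 1: sign = -, move left. Bounds: (-inf, 0). Value = -1
Step 2: sign = -, move left. Bounds: (-inf, -1). Value = -2
Step 3: sign = +, move right. Bounds: (-2, -1). Value = -3/2
Step 4: sign = -, move left. Bounds: (-2, -3/2). Value = -7/4
Step 5: sign = -, move left. Bounds: (-2, -7/4). Value = -15/8
The surreal number with sign expansion --+-- is -15/8.

-15/8


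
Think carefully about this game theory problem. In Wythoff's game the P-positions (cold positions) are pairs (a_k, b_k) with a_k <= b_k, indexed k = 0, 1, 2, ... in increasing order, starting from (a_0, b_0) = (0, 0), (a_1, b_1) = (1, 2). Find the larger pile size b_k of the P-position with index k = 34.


By Wythoff's theorem, a_k = floor(k * phi) and b_k = floor(k * phi^2) = a_k + k, where phi = (1 + sqrt(5))/2 is the golden ratio.
phi = (1 + sqrt(5))/2 = 1.618034
phi^2 = phi + 1 = 2.618034
k = 34
k * phi^2 = 34 * 2.618034 = 89.013156
b_34 = floor(k * phi^2) = 89 (check: a_34 + k = 55 + 34 = 89)

89


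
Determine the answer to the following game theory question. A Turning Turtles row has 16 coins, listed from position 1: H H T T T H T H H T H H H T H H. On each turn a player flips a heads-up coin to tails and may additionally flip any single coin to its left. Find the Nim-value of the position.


Coins: H H T T T H T H H T H H H T H H
Key fact: a single head at position k behaves exactly like a Nim heap of size k (turning it to T and optionally flipping a coin at j < k corresponds to moving the heap from k to j, or to 0), and heads combine as a disjunctive sum (two heads at the same place would cancel, matching j XOR j = 0). So the Nim-value is the XOR of the 1-indexed positions of the heads.
Face-up positions (1-indexed): [1, 2, 6, 8, 9, 11, 12, 13, 15, 16]
XOR 0 with 1: 0 XOR 1 = 1
XOR 1 with 2: 1 XOR 2 = 3
XOR 3 with 6: 3 XOR 6 = 5
XOR 5 with 8: 5 XOR 8 = 13
XOR 13 with 9: 13 XOR 9 = 4
XOR 4 with 11: 4 XOR 11 = 15
XOR 15 with 12: 15 XOR 12 = 3
XOR 3 with 13: 3 XOR 13 = 14
XOR 14 with 15: 14 XOR 15 = 1
XOR 1 with 16: 1 XOR 16 = 17
Nim-value = 17

17


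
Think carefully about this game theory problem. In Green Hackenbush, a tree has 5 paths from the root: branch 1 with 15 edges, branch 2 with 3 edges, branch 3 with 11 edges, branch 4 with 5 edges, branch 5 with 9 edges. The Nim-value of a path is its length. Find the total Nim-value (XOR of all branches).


The tree has 5 branches from the ground vertex.
In Green Hackenbush, the Nim-value of a simple path of length k is k.
Branch 1: length 15, Nim-value = 15
Branch 2: length 3, Nim-value = 3
Branch 3: length 11, Nim-value = 11
Branch 4: length 5, Nim-value = 5
Branch 5: length 9, Nim-value = 9
Total Nim-value = XOR of all branch values:
0 XOR 15 = 15
15 XOR 3 = 12
12 XOR 11 = 7
7 XOR 5 = 2
2 XOR 9 = 11
Nim-value of the tree = 11

11


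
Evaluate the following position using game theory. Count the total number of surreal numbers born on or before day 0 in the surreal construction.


Day 0: {|} = 0 is born. Count = 1.
Day n: the number of surreal numbers born by day n is 2^(n+1) - 1.
By day 0: 2^1 - 1 = 1
By day 0: 1 surreal numbers.

1


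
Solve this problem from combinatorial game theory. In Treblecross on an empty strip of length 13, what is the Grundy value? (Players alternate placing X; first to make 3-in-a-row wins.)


Treblecross: place X on empty cells; 3-in-a-row wins.
Playing within two cells of an existing X lets the opponent win at once, so sensible play treats the cells i-2..i+2 around each X as dead. The player left with no safe cell loses, so this is a normal-play take-away game on strips of safe cells.
Placing X at cell i (0-indexed) of a strip of k safe cells leaves independent strips of sizes max(0, i-2) and max(0, k-i-3). Hence G(k) = mex{ G(max(0,i-2)) XOR G(max(0,k-i-3)) : 0 <= i < k }, with G(0) = 0.
G(1): splits (0,0):0^0=0 -> mex({0}) = 1
G(2): splits (0,0):0^0=0 -> mex({0}) = 1
G(3): splits (0,0):0^0=0 -> mex({0}) = 1
G(4): splits (0,1):0^1=1 (0,0):0^0=0 -> mex({0, 1}) = 2
G(5): splits (0,2):0^1=1 (0,1):0^1=1 (0,0):0^0=0 -> mex({0, 1}) = 2
G(6) = mex({1}) = 0
G(7) = mex({0, 1, 2}) = 3
G(8) = mex({0, 1, 2}) = 3
G(9) = mex({0, 2}) = 1
G(10) = mex({0, 2, 3}) = 1
G(11) = mex({0, 3}) = 1
G(12) = mex({1, 3}) = 0
G(13) = mex({0, 1, 2, 3}) = 4
Therefore G(13) = 4.

4


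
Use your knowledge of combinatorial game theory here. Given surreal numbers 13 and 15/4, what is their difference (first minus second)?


x = 13, y = 15/4
Converting to common denominator: 4
x = 52/4, y = 15/4
x - y = 13 - 15/4 = 37/4

37/4


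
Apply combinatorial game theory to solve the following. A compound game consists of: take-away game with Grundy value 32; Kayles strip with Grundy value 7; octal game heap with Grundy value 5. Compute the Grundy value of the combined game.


By the Sprague-Grundy theorem, the Grundy value of a sum of games is the XOR of individual Grundy values.
take-away game: Grundy value = 32. Running XOR: 0 XOR 32 = 32
Kayles strip: Grundy value = 7. Running XOR: 32 XOR 7 = 39
octal game heap: Grundy value = 5. Running XOR: 39 XOR 5 = 34
The combined Grundy value is 34.

34


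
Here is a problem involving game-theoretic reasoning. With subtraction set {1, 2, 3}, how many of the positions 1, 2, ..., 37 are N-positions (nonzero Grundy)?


Subtraction set S = {1, 2, 3}, so G(n) = n mod 4.
G(n) = 0 when n is a multiple of 4.
Multiples of 4 in [1, 37]: 9
N-positions (nonzero Grundy) = 37 - 9 = 28

28


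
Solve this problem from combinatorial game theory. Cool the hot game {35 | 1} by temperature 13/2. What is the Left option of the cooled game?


Original game: {35 | 1} (a switch {a | b} with a > b).
Cooling by t (for t below the temperature (a - b)/2 = 17) taxes each move by t: {a | b} cooled by t is {a - t | b + t}.
Cooling amount: t = 13/2
Cooled Left option: 35 - 13/2 = 57/2
Cooled Right option: 1 + 13/2 = 15/2
Cooled game: {57/2 | 15/2}
Left option = 57/2

57/2


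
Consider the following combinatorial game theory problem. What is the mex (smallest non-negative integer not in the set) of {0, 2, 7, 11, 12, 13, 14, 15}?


Set = {0, 2, 7, 11, 12, 13, 14, 15}
0 is in the set.
1 is NOT in the set. This is the mex.
mex = 1

1


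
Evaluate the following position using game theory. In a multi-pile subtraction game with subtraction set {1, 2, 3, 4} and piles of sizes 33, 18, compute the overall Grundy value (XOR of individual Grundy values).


Subtraction set: {1, 2, 3, 4}
For this subtraction set, G(n) = n mod 5 (period = max + 1 = 5).
Pile 1 (size 33): G(33) = 33 mod 5 = 3
Pile 2 (size 18): G(18) = 18 mod 5 = 3
Total Grundy value = XOR of all: 3 XOR 3 = 0

0


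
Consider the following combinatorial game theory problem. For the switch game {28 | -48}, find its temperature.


The game is {28 | -48}, a switch {a | b} with numbers a > b.
Cooling {a | b} by t gives {a - t | b + t}, which stops being hot when a - t = b + t, i.e. at t = (a - b)/2. So the temperature of a switch is (a - b)/2.
Temperature = (Left option - Right option) / 2
= (28 - (-48)) / 2
= 76 / 2
= 38

38


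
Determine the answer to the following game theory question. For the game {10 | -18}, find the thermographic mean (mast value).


Game = {10 | -18}, a switch {a | b} with numbers a > b.
Its thermograph has left wall a - t and right wall b + t, which meet at t = (a - b)/2, where both equal (a + b)/2. So the mast (mean value) is at (a + b)/2.
Mean = (10 + (-18))/2 = -8/2 = -4

-4


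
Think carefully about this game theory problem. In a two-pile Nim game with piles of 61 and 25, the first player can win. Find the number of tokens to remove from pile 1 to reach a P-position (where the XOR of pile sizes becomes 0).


Piles: 61 and 25
Current XOR: 61 XOR 25 = 36 (non-zero, so this is an N-position).
To make the XOR zero, we need to find a move that balances the piles.
For pile 1 (size 61): target = 61 XOR 36 = 25
We reduce pile 1 from 61 to 25.
Tokens removed: 61 - 25 = 36
Verification: 25 XOR 25 = 0

36


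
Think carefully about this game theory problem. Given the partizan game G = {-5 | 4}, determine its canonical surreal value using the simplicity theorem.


Left options: {-5}, max = -5
Right options: {4}, min = 4
All options are numbers and max(Left) < min(Right), so by the simplicity theorem the value is the simplest (earliest-born) number strictly between -5 and 4.
Integers -4 through 3 all lie strictly between -5 and 4.
Among integers, the simplest (lowest birthday = smallest |n|; 0 is born on day 0, +-n on day n) is 0.
No non-integer in the interval can be simpler: if x is a non-integer in the interval, then floor(x) or ceil(x) also lies in the interval (the interval contains an integer), and both are proper prefixes of x's sign expansion, i.e. born earlier. So the game value is 0.
Game value = 0

0


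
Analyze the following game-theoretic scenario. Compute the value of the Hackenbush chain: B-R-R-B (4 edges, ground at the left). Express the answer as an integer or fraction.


Edges (from ground): B-R-R-B
By Berlekamp's sign-expansion rule, a Blue-Red Hackenbush stalk has the value of the surreal number whose sign sequence is the edge sequence with B -> + and R -> -.
Sign sequence: +--+
Trace the sign expansion in the surreal number tree, starting from 0:
Edge 1: B (sign +) -> bounds (0, +inf), value = 1
Edge 2: R (sign -) -> bounds (0, 1), value = 1/2
Edge 3: R (sign -) -> bounds (0, 1/2), value = 1/4
Edge 4: B (sign +) -> bounds (1/4, 1/2), value = 3/8
Game value = 3/8

3/8


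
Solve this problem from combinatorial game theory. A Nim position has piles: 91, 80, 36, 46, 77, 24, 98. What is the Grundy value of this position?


We need the XOR (exclusive or) of all pile sizes.
After XOR-ing pile 1 (size 91): 0 XOR 91 = 91
After XOR-ing pile 2 (size 80): 91 XOR 80 = 11
After XOR-ing pile 3 (size 36): 11 XOR 36 = 47
After XOR-ing pile 4 (size 46): 47 XOR 46 = 1
After XOR-ing pile 5 (size 77): 1 XOR 77 = 76
After XOR-ing pile 6 (size 24): 76 XOR 24 = 84
After XOR-ing pile 7 (size 98): 84 XOR 98 = 54
The Nim-value of this position is 54.

54


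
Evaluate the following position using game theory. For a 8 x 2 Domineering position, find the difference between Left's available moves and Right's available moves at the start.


Board is 8 x 2 (rows x cols).
Left (vertical) placements: (rows-1) * cols = 7 * 2 = 14
Right (horizontal) placements: rows * (cols-1) = 8 * 1 = 8
Advantage = Left - Right = 14 - 8 = 6

6


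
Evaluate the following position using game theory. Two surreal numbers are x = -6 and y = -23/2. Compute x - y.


x = -6, y = -23/2
Converting to common denominator: 2
x = -12/2, y = -23/2
x - y = -6 - -23/2 = 11/2

11/2


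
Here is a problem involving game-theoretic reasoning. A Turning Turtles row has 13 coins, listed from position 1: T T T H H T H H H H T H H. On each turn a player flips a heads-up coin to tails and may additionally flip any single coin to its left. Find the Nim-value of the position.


Coins: T T T H H T H H H H T H H
Key fact: a single head at position k behaves exactly like a Nim heap of size k (turning it to T and optionally flipping a coin at j < k corresponds to moving the heap from k to j, or to 0), and heads combine as a disjunctive sum (two heads at the same place would cancel, matching j XOR j = 0). So the Nim-value is the XOR of the 1-indexed positions of the heads.
Face-up positions (1-indexed): [4, 5, 7, 8, 9, 10, 12, 13]
XOR 0 with 4: 0 XOR 4 = 4
XOR 4 with 5: 4 XOR 5 = 1
XOR 1 with 7: 1 XOR 7 = 6
XOR 6 with 8: 6 XOR 8 = 14
XOR 14 with 9: 14 XOR 9 = 7
XOR 7 with 10: 7 XOR 10 = 13
XOR 13 with 12: 13 XOR 12 = 1
XOR 1 with 13: 1 XOR 13 = 12
Nim-value = 12

12


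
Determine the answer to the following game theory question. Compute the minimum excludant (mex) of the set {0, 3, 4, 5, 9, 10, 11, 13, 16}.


Set = {0, 3, 4, 5, 9, 10, 11, 13, 16}
0 is in the set.
1 is NOT in the set. This is the mex.
mex = 1

1


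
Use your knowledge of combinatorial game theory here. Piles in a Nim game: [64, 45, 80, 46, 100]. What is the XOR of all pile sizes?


We need the XOR (exclusive or) of all pile sizes.
After XOR-ing pile 1 (size 64): 0 XOR 64 = 64
After XOR-ing pile 2 (size 45): 64 XOR 45 = 109
After XOR-ing pile 3 (size 80): 109 XOR 80 = 61
After XOR-ing pile 4 (size 46): 61 XOR 46 = 19
After XOR-ing pile 5 (size 100): 19 XOR 100 = 119
The Nim-value of this position is 119.

119


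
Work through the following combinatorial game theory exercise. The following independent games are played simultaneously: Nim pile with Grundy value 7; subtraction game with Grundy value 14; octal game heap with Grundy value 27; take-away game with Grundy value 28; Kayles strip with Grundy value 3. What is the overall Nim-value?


By the Sprague-Grundy theorem, the Grundy value of a sum of games is the XOR of individual Grundy values.
Nim pile: Grundy value = 7. Running XOR: 0 XOR 7 = 7
subtraction game: Grundy value = 14. Running XOR: 7 XOR 14 = 9
octal game heap: Grundy value = 27. Running XOR: 9 XOR 27 = 18
take-away game: Grundy value = 28. Running XOR: 18 XOR 28 = 14
Kayles strip: Grundy value = 3. Running XOR: 14 XOR 3 = 13
The combined Grundy value is 13.

13


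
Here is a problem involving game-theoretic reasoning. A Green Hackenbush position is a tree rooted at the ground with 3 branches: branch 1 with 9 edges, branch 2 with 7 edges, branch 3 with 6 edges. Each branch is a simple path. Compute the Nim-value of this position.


The tree has 3 branches from the ground vertex.
In Green Hackenbush, the Nim-value of a simple path of length k is k.
Branch 1: length 9, Nim-value = 9
Branch 2: length 7, Nim-value = 7
Branch 3: length 6, Nim-value = 6
Total Nim-value = XOR of all branch values:
0 XOR 9 = 9
9 XOR 7 = 14
14 XOR 6 = 8
Nim-value of the tree = 8

8


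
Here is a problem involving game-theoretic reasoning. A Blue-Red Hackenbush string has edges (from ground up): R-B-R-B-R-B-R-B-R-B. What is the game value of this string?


Edges (from ground): R-B-R-B-R-B-R-B-R-B
By Berlekamp's sign-expansion rule, a Blue-Red Hackenbush stalk has the value of the surreal number whose sign sequence is the edge sequence with B -> + and R -> -.
Sign sequence: -+-+-+-+-+
Trace the sign expansion in the surreal number tree, starting from 0:
Edge 1: R (sign -) -> bounds (-inf, 0), value = -1
Edge 2: B (sign +) -> bounds (-1, 0), value = -1/2
Edge 3: R (sign -) -> bounds (-1, -1/2), value = -3/4
Edge 4: B (sign +) -> bounds (-3/4, -1/2), value = -5/8
Edge 5: R (sign -) -> bounds (-3/4, -5/8), value = -11/16
Edge 6: B (sign +) -> bounds (-11/16, -5/8), value = -21/32
Edge 7: R (sign -) -> bounds (-11/16, -21/32), value = -43/64
Edge 8: B (sign +) -> bounds (-43/64, -21/32), value = -85/128
Edge 9: R (sign -) -> bounds (-43/64, -85/128), value = -171/256
Edge 10: B (sign +) -> bounds (-171/256, -85/128), value = -341/512
Game value = -341/512

-341/512


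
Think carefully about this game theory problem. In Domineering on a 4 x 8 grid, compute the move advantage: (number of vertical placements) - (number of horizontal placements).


Board is 4 x 8 (rows x cols).
Left (vertical) placements: (rows-1) * cols = 3 * 8 = 24
Right (horizontal) placements: rows * (cols-1) = 4 * 7 = 28
Advantage = Left - Right = 24 - 28 = -4

-4


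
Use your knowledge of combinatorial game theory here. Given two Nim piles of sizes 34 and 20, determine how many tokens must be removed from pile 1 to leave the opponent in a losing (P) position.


Piles: 34 and 20
Current XOR: 34 XOR 20 = 54 (non-zero, so this is an N-position).
To make the XOR zero, we need to find a move that balances the piles.
For pile 1 (size 34): target = 34 XOR 54 = 20
We reduce pile 1 from 34 to 20.
Tokens removed: 34 - 20 = 14
Verification: 20 XOR 20 = 0

14


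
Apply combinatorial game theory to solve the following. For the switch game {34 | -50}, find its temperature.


The game is {34 | -50}, a switch {a | b} with numbers a > b.
Cooling {a | b} by t gives {a - t | b + t}, which stops being hot when a - t = b + t, i.e. at t = (a - b)/2. So the temperature of a switch is (a - b)/2.
Temperature = (Left option - Right option) / 2
= (34 - (-50)) / 2
= 84 / 2
= 42

42


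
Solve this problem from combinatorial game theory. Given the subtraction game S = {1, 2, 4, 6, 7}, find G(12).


The subtraction set is S = {1, 2, 4, 6, 7}.
G(k) = mex{ G(k - s) : s in S, s <= k }. We compute iteratively: G(0) = 0.
G(1) = mex({0}) = 1
G(2) = mex({0, 1}) = 2
G(3) = mex({1, 2}) = 0
G(4) = mex({0, 2}) = 1
G(5) = mex({0, 1}) = 2
G(6) = mex({0, 1, 2}) = 3
G(7) = mex({0, 1, 2, 3}) = 4
G(8) = mex({1, 2, 3, 4}) = 0
G(9) = mex({0, 2, 4}) = 1
G(10) = mex({0, 1, 3}) = 2
G(11) = mex({1, 2, 4}) = 0
G(12) = mex({0, 2, 3}) = 1
Therefore G(12) = 1.

1


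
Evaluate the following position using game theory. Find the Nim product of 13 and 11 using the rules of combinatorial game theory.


Nim multiplication is bilinear over XOR: (u XOR v) * w = (u*w) XOR (v*w).
So we split each operand into its bit components and XOR the pairwise Nim products.
13 = 1 + 4 + 8 (as XOR of powers of 2).
11 = 1 + 2 + 8 (as XOR of powers of 2).
Using the standard Nim-product table on single bits:
  2*2 = 3,   2*4 = 8,   2*8 = 12,
  4*4 = 6,   4*8 = 11,  8*8 = 13,
and  1*x = x (identity), k*l = l*k (commutative).
Pairwise Nim products:
  1 * 1 = 1
  1 * 2 = 2
  1 * 8 = 8
  4 * 1 = 4
  4 * 2 = 8
  4 * 8 = 11
  8 * 1 = 8
  8 * 2 = 12
  8 * 8 = 13
XOR them: 1 XOR 2 XOR 8 XOR 4 XOR 8 XOR 11 XOR 8 XOR 12 XOR 13 = 5.
Result: 13 * 11 = 5 (in Nim).

5


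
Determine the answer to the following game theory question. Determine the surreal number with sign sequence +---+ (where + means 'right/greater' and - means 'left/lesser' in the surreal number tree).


Sign expansion: +---+
Rule: track bounds (lo, hi), initially (-inf, +inf). On '+', the current value becomes lo and we move to the simplest number in (value, hi): value + 1 if hi = +inf, otherwise the midpoint (value + hi)/2. On '-', the current value becomes hi and we move to value - 1 if lo = -inf, otherwise the midpoint (lo + value)/2.
Start at 0.
Step 1: sign = +, move right. Bounds: (0, +inf). Value = 1
Step 2: sign = -, move left. Bounds: (0, 1). Value = 1/2
Step 3: sign = -, move left. Bounds: (0, 1/2). Value = 1/4
Step 4: sign = -, move left. Bounds: (0, 1/4). Value = 1/8
Step 5: sign = +, move right. Bounds: (1/8, 1/4). Value = 3/16
The surreal number with sign expansion +---+ is 3/16.

3/16


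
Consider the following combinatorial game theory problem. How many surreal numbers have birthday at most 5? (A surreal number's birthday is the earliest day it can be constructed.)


Day 0: {|} = 0 is born. Count = 1.
Day n: the number of surreal numbers born by day n is 2^(n+1) - 1.
By day 0: 2^1 - 1 = 1
By day 1: 2^2 - 1 = 3
By day 2: 2^3 - 1 = 7
By day 3: 2^4 - 1 = 15
By day 4: 2^5 - 1 = 31
By day 5: 2^6 - 1 = 63
By day 5: 63 surreal numbers.

63


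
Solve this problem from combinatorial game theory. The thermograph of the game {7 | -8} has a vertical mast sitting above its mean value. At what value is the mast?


Game = {7 | -8}, a switch {a | b} with numbers a > b.
Its thermograph has left wall a - t and right wall b + t, which meet at t = (a - b)/2, where both equal (a + b)/2. So the mast (mean value) is at (a + b)/2.
Mean = (7 + (-8))/2 = -1/2 = -1/2

-1/2


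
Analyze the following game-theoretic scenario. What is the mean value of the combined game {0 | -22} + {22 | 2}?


G1 = {0 | -22}, G2 = {22 | 2}
Each is a switch {a | b} with numbers a > b; its mean value is (a + b)/2, and mean value is additive over game sums: m(G1 + G2) = m(G1) + m(G2).
Mean of G1 = (0 + (-22))/2 = -22/2 = -11
Mean of G2 = (22 + (2))/2 = 24/2 = 12
Mean of G1 + G2 = -11 + 12 = 1

1


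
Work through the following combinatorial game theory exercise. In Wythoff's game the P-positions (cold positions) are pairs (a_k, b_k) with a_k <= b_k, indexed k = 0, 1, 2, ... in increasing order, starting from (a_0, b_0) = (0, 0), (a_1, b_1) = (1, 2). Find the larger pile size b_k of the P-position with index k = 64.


By Wythoff's theorem, a_k = floor(k * phi) and b_k = floor(k * phi^2) = a_k + k, where phi = (1 + sqrt(5))/2 is the golden ratio.
phi = (1 + sqrt(5))/2 = 1.618034
phi^2 = phi + 1 = 2.618034
k = 64
k * phi^2 = 64 * 2.618034 = 167.554175
b_64 = floor(k * phi^2) = 167 (check: a_64 + k = 103 + 64 = 167)

167


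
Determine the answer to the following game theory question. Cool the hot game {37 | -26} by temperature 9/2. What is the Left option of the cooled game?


Original game: {37 | -26} (a switch {a | b} with a > b).
Cooling by t (for t below the temperature (a - b)/2 = 63/2) taxes each move by t: {a | b} cooled by t is {a - t | b + t}.
Cooling amount: t = 9/2
Cooled Left option: 37 - 9/2 = 65/2
Cooled Right option: -26 + 9/2 = -43/2
Cooled game: {65/2 | -43/2}
Left option = 65/2

65/2


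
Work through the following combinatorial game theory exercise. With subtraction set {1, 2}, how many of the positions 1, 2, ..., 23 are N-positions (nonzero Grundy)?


Subtraction set S = {1, 2}, so G(n) = n mod 3.
G(n) = 0 when n is a multiple of 3.
Multiples of 3 in [1, 23]: 7
N-positions (nonzero Grundy) = 23 - 7 = 16

16


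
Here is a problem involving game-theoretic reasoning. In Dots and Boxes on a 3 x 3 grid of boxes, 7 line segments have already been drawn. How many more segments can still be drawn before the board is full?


Grid: 3 x 3 boxes, i.e. 4 rows and 4 columns of dots.
Horizontal edges: (rows + 1) * cols = 4 * 3 = 12
Vertical edges: rows * (cols + 1) = 3 * 4 = 12
Total edges: 12 + 12 = 24
Edges drawn: 7
Remaining: 24 - 7 = 17

17


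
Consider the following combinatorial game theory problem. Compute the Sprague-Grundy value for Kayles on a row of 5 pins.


Kayles: a move removes 1 or 2 adjacent pins from a contiguous row.
Removing pins from a row of k leaves two independent rows (a, b) with a + b = k - 1 (one pin) or a + b = k - 2 (two pins); an end removal gives a = 0.
By Sprague-Grundy, G(k) = mex{ G(a) XOR G(b) } over all these splits. G(0) = 0.
G(1): splits (0,0):0^0=0 -> mex({0}) = 1
G(2): splits (0,1):0^1=1 (0,0):0^0=0 -> mex({0, 1}) = 2
G(3): splits (0,2):0^2=2 (1,1):1^1=0 (0,1):0^1=1 -> mex({0, 1, 2}) = 3
G(4): splits (0,3):0^3=3 (1,2):1^2=3 (0,2):0^2=2 (1,1):1^1=0 -> mex({0, 2, 3}) = 1
G(5): splits (0,4):0^1=1 (1,3):1^3=2 (2,2):2^2=0 (0,3):0^3=3 (1,2):1^2=3 -> mex({0, 1, 2, 3}) = 4
Therefore G(5) = 4.

4


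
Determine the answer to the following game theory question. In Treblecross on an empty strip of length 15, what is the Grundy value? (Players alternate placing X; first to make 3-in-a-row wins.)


Treblecross: place X on empty cells; 3-in-a-row wins.
Playing within two cells of an existing X lets the opponent win at once, so sensible play treats the cells i-2..i+2 around each X as dead. The player left with no safe cell loses, so this is a normal-play take-away game on strips of safe cells.
Placing X at cell i (0-indexed) of a strip of k safe cells leaves independent strips of sizes max(0, i-2) and max(0, k-i-3). Hence G(k) = mex{ G(max(0,i-2)) XOR G(max(0,k-i-3)) : 0 <= i < k }, with G(0) = 0.
G(1): splits (0,0):0^0=0 -> mex({0}) = 1
G(2): splits (0,0):0^0=0 -> mex({0}) = 1
G(3): splits (0,0):0^0=0 -> mex({0}) = 1
G(4): splits (0,1):0^1=1 (0,0):0^0=0 -> mex({0, 1}) = 2
G(5): splits (0,2):0^1=1 (0,1):0^1=1 (0,0):0^0=0 -> mex({0, 1}) = 2
G(6) = mex({1}) = 0
G(7) = mex({0, 1, 2}) = 3
G(8) = mex({0, 1, 2}) = 3
G(9) = mex({0, 2}) = 1
G(10) = mex({0, 2, 3}) = 1
G(11) = mex({0, 3}) = 1
G(12) = mex({1, 3}) = 0
G(13) = mex({0, 1, 2, 3}) = 4
G(14) = mex({0, 1, 2}) = 3
G(15) = mex({0, 1, 2}) = 3
Therefore G(15) = 3.

3


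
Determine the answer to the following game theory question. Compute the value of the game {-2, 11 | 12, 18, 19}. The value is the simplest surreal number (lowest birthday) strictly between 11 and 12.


Left options: {-2, 11}, max = 11
Right options: {12, 18, 19}, min = 12
All options are numbers and max(Left) < min(Right), so by the simplicity theorem the value is the simplest (earliest-born) number strictly between 11 and 12.
No integer lies strictly between 11 and 12, so the value is the dyadic rational m/2^k in the interval with the smallest k (then m odd); search k = 1, 2, ...:
Denominator 2: 23/2 lies strictly between 11 and 12 -- found.
The simplest number in the interval is 23/2.
Game value = 23/2

23/2


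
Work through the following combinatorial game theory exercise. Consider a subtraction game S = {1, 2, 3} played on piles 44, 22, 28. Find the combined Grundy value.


Subtraction set: {1, 2, 3}
For this subtraction set, G(n) = n mod 4 (period = max + 1 = 4).
Pile 1 (size 44): G(44) = 44 mod 4 = 0
Pile 2 (size 22): G(22) = 22 mod 4 = 2
Pile 3 (size 28): G(28) = 28 mod 4 = 0
Total Grundy value = XOR of all: 0 XOR 2 XOR 0 = 2

2


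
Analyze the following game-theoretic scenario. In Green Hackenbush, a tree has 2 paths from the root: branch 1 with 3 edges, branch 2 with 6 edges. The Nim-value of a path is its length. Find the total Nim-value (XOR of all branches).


The tree has 2 branches from the ground vertex.
In Green Hackenbush, the Nim-value of a simple path of length k is k.
Branch 1: length 3, Nim-value = 3
Branch 2: length 6, Nim-value = 6
Total Nim-value = XOR of all branch values:
0 XOR 3 = 3
3 XOR 6 = 5
Nim-value of the tree = 5

5


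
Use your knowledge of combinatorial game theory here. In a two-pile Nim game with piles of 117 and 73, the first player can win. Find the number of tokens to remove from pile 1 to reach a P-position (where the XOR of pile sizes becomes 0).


Piles: 117 and 73
Current XOR: 117 XOR 73 = 60 (non-zero, so this is an N-position).
To make the XOR zero, we need to find a move that balances the piles.
For pile 1 (size 117): target = 117 XOR 60 = 73
We reduce pile 1 from 117 to 73.
Tokens removed: 117 - 73 = 44
Verification: 73 XOR 73 = 0

44


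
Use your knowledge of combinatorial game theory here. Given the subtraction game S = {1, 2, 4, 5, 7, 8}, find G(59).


The subtraction set is S = {1, 2, 4, 5, 7, 8}.
G(k) = mex{ G(k - s) : s in S, s <= k }. We compute iteratively: G(0) = 0.
G(1) = mex({0}) = 1
G(2) = mex({0, 1}) = 2
G(3) = mex({1, 2}) = 0
G(4) = mex({0, 2}) = 1
G(5) = mex({0, 1}) = 2
G(6) = mex({1, 2}) = 0
G(7) = mex({0, 2}) = 1
G(8) = mex({0, 1}) = 2
G(9) = mex({1, 2}) = 0
G(10) = mex({0, 2}) = 1
Observe that G(3)..G(10) = 0, 1, 2, 0, 1, 2, 0, 1 repeats G(0)..G(7) = 0, 1, 2, 0, 1, 2, 0, 1.
For k >= max(S) = 8, G(k) is determined by the previous 8 values G(k-8)..G(k-1); a window of 8 consecutive values has recurred shifted by 3, so by induction G(k + 3) = G(k) for all k >= 0: the sequence is periodic from the start with period 3.
One period: G(0..2) = 0, 1, 2.
59 mod 3 = 2, so G(59) = G(2) = 2.

2


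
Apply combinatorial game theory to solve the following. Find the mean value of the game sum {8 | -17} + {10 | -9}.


G1 = {8 | -17}, G2 = {10 | -9}
Each is a switch {a | b} with numbers a > b; its mean value is (a + b)/2, and mean value is additive over game sums: m(G1 + G2) = m(G1) + m(G2).
Mean of G1 = (8 + (-17))/2 = -9/2 = -9/2
Mean of G2 = (10 + (-9))/2 = 1/2 = 1/2
Mean of G1 + G2 = -9/2 + 1/2 = -4

-4


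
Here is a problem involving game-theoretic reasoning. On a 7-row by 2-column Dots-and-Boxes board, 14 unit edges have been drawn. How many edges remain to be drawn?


Grid: 7 x 2 boxes, i.e. 8 rows and 3 columns of dots.
Horizontal edges: (rows + 1) * cols = 8 * 2 = 16
Vertical edges: rows * (cols + 1) = 7 * 3 = 21
Total edges: 16 + 21 = 37
Edges drawn: 14
Remaining: 37 - 14 = 23

23


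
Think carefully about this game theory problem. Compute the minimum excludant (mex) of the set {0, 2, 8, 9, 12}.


Set = {0, 2, 8, 9, 12}
0 is in the set.
1 is NOT in the set. This is the mex.
mex = 1

1


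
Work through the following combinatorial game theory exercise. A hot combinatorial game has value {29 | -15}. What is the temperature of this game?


The game is {29 | -15}, a switch {a | b} with numbers a > b.
Cooling {a | b} by t gives {a - t | b + t}, which stops being hot when a - t = b + t, i.e. at t = (a - b)/2. So the temperature of a switch is (a - b)/2.
Temperature = (Left option - Right option) / 2
= (29 - (-15)) / 2
= 44 / 2
= 22

22


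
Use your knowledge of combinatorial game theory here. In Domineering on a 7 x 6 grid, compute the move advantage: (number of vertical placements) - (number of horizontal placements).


Board is 7 x 6 (rows x cols).
Left (vertical) placements: (rows-1) * cols = 6 * 6 = 36
Right (horizontal) placements: rows * (cols-1) = 7 * 5 = 35
Advantage = Left - Right = 36 - 35 = 1

1


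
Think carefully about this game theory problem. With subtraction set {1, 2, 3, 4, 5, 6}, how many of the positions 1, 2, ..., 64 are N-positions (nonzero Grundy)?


Subtraction set S = {1, 2, 3, 4, 5, 6}, so G(n) = n mod 7.
G(n) = 0 when n is a multiple of 7.
Multiples of 7 in [1, 64]: 9
N-positions (nonzero Grundy) = 64 - 9 = 55

55


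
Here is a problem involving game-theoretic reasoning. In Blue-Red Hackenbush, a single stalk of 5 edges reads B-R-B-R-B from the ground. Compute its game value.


Edges (from ground): B-R-B-R-B
By Berlekamp's sign-expansion rule, a Blue-Red Hackenbush stalk has the value of the surreal number whose sign sequence is the edge sequence with B -> + and R -> -.
Sign sequence: +-+-+
Trace the sign expansion in the surreal number tree, starting from 0:
Edge 1: B (sign +) -> bounds (0, +inf), value = 1
Edge 2: R (sign -) -> bounds (0, 1), value = 1/2
Edge 3: B (sign +) -> bounds (1/2, 1), value = 3/4
Edge 4: R (sign -) -> bounds (1/2, 3/4), value = 5/8
Edge 5: B (sign +) -> bounds (5/8, 3/4), value = 11/16
Game value = 11/16

11/16


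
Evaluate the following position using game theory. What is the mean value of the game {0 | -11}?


Game = {0 | -11}, a switch {a | b} with numbers a > b.
Its thermograph has left wall a - t and right wall b + t, which meet at t = (a - b)/2, where both equal (a + b)/2. So the mast (mean value) is at (a + b)/2.
Mean = (0 + (-11))/2 = -11/2 = -11/2

-11/2


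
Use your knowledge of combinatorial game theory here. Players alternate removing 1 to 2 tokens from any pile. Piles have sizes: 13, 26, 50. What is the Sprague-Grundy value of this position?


Subtraction set: {1, 2}
For this subtraction set, G(n) = n mod 3 (period = max + 1 = 3).
Pile 1 (size 13): G(13) = 13 mod 3 = 1
Pile 2 (size 26): G(26) = 26 mod 3 = 2
Pile 3 (size 50): G(50) = 50 mod 3 = 2
Total Grundy value = XOR of all: 1 XOR 2 XOR 2 = 1

1


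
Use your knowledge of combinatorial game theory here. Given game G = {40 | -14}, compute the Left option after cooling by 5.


Original game: {40 | -14} (a switch {a | b} with a > b).
Cooling by t (for t below the temperature (a - b)/2 = 27) taxes each move by t: {a | b} cooled by t is {a - t | b + t}.
Cooling amount: t = 5
Cooled Left option: 40 - 5 = 35
Cooled Right option: -14 + 5 = -9
Cooled game: {35 | -9}
Left option = 35

35


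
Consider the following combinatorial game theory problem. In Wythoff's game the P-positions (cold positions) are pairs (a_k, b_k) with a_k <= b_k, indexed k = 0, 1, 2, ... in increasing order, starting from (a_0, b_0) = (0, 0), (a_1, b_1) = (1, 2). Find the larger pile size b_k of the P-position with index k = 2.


By Wythoff's theorem, a_k = floor(k * phi) and b_k = floor(k * phi^2) = a_k + k, where phi = (1 + sqrt(5))/2 is the golden ratio.
phi = (1 + sqrt(5))/2 = 1.618034
phi^2 = phi + 1 = 2.618034
k = 2
k * phi^2 = 2 * 2.618034 = 5.236068
b_2 = floor(k * phi^2) = 5 (check: a_2 + k = 3 + 2 = 5)

5


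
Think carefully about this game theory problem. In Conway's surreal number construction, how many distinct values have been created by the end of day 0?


Day 0: {|} = 0 is born. Count = 1.
Day n: the number of surreal numbers born by day n is 2^(n+1) - 1.
By day 0: 2^1 - 1 = 1
By day 0: 1 surreal numbers.

1


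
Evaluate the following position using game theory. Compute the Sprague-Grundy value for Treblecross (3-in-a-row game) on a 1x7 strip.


Treblecross: place X on empty cells; 3-in-a-row wins.
Playing within two cells of an existing X lets the opponent win at once, so sensible play treats the cells i-2..i+2 around each X as dead. The player left with no safe cell loses, so this is a normal-play take-away game on strips of safe cells.
Placing X at cell i (0-indexed) of a strip of k safe cells leaves independent strips of sizes max(0, i-2) and max(0, k-i-3). Hence G(k) = mex{ G(max(0,i-2)) XOR G(max(0,k-i-3)) : 0 <= i < k }, with G(0) = 0.
G(1): splits (0,0):0^0=0 -> mex({0}) = 1
G(2): splits (0,0):0^0=0 -> mex({0}) = 1
G(3): splits (0,0):0^0=0 -> mex({0}) = 1
G(4): splits (0,1):0^1=1 (0,0):0^0=0 -> mex({0, 1}) = 2
G(5): splits (0,2):0^1=1 (0,1):0^1=1 (0,0):0^0=0 -> mex({0, 1}) = 2
G(6) = mex({1}) = 0
G(7) = mex({0, 1, 2}) = 3
Therefore G(7) = 3.

3
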